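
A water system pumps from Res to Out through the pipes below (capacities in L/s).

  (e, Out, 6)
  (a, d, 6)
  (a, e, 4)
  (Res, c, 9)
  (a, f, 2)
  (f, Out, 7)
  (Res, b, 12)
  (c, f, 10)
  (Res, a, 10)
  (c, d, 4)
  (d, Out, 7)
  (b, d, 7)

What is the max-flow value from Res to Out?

Augment Res→a→d→Out: bottleneck 6, flow now 6.
Augment Res→a→e→Out: bottleneck 4, flow now 10.
Augment Res→b→d→Out: bottleneck 1, flow now 11.
Augment Res→c→f→Out: bottleneck 7, flow now 18.
No augmenting path remains; maximum flow = 18.
In the residual graph, reachable from Res: {Res, a, b, c, d, f}.
Min-cut edges: a→e (4), d→Out (7), f→Out (7); capacity 4 + 7 + 7 = 18.
This cut is saturated, so no flow can exceed 18.

18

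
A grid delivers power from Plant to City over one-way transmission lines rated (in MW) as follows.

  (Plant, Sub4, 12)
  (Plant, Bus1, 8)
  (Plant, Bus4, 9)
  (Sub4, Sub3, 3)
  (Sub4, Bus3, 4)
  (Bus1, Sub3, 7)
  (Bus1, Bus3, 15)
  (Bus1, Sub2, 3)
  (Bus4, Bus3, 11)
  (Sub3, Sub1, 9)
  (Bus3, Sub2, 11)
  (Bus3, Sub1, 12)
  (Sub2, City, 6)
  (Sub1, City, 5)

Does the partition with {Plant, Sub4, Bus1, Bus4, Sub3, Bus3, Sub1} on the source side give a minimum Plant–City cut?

Given cut capacity: 3 + 11 + 5 = 19.
Augment Plant→Bus1→Sub2→City: bottleneck 3, flow now 3.
Augment Plant→Sub4→Sub3→Sub1→City: bottleneck 3, flow now 6.
Augment Plant→Sub4→Bus3→Sub2→City: bottleneck 3, flow now 9.
Augment Plant→Sub4→Bus3→Sub1→City: bottleneck 1, flow now 10.
Augment Plant→Bus1→Sub3→Sub1→City: bottleneck 1, flow now 11.
No augmenting path remains; maximum flow = 11.
In the residual graph, reachable from Plant: {Plant, Sub4, Bus1, Bus4, Sub3, Bus3, Sub2, Sub1}.
Min-cut edges: Sub2→City (6), Sub1→City (5); capacity 6 + 5 = 11.
Cut capacity 19 exceeds the max flow 11, so it is not minimum.

No — its capacity is 19, but the minimum cut has capacity 11.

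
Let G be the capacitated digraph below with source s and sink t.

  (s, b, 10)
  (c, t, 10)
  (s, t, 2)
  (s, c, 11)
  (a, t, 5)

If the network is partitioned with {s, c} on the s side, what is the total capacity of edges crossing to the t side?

22

Edges leaving {s, c}: s→b (10), s→t (2), c→t (10).
Cut capacity = 10 + 2 + 10 = 22.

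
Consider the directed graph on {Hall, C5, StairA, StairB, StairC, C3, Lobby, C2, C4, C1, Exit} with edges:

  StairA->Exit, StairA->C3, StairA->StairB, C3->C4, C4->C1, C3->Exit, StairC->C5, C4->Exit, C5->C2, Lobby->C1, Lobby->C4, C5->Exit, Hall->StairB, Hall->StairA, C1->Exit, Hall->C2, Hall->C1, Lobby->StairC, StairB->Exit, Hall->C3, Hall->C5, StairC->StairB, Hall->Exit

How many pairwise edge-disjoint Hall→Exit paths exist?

Assign every edge capacity 1; by Menger, the answer equals the max flow.
Path Hall→Exit (+1); total 1.
Path Hall→C5→Exit (+1); total 2.
Path Hall→StairA→Exit (+1); total 3.
Path Hall→StairB→Exit (+1); total 4.
Path Hall→C3→Exit (+1); total 5.
Path Hall→C1→Exit (+1); total 6.
No residual Hall→Exit path; max flow = 6.
Certifying cut of size 6: {Hall→C1, Hall→C3, Hall→C5, Hall→Exit, Hall→StairA, Hall→StairB}.

6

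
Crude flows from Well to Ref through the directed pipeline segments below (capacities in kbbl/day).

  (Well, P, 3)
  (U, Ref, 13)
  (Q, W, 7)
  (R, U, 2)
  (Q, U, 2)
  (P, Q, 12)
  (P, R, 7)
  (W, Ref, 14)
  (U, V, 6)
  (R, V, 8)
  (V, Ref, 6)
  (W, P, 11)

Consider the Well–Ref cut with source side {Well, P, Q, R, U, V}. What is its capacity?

26

Edges leaving {Well, P, Q, R, U, V}: Q→W (7), U→Ref (13), V→Ref (6).
Cut capacity = 7 + 13 + 6 = 26.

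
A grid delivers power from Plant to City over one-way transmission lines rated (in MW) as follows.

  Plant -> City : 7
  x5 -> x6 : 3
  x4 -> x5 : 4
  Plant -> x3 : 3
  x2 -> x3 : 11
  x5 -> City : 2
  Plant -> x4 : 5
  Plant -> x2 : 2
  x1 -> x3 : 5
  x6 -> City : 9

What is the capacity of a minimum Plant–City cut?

11

Augment Plant→City: bottleneck 7, flow now 7.
Augment Plant→x4→x5→City: bottleneck 2, flow now 9.
Augment Plant→x4→x5→x6→City: bottleneck 2, flow now 11.
No augmenting path remains; maximum flow = 11.
By max-flow min-cut, the minimum cut capacity equals the max flow.
In the residual graph, reachable from Plant: {Plant, x2, x3, x4}.
Min-cut edges: Plant→City (7), x4→x5 (4); capacity 7 + 4 = 11.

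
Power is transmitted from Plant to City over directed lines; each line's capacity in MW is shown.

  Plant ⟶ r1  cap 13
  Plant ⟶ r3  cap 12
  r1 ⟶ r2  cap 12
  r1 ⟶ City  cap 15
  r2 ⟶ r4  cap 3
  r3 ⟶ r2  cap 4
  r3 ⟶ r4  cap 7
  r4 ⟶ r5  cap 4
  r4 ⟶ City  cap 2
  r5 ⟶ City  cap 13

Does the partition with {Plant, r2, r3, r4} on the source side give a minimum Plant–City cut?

Yes — it is a minimum cut (capacity 19).

Given cut capacity: 13 + 4 + 2 = 19.
Augment Plant→r1→City: bottleneck 13, flow now 13.
Augment Plant→r3→r4→City: bottleneck 2, flow now 15.
Augment Plant→r3→r4→r5→City: bottleneck 4, flow now 19.
No augmenting path remains; maximum flow = 19.
Cut capacity 19 equals the max flow, so it is a minimum cut.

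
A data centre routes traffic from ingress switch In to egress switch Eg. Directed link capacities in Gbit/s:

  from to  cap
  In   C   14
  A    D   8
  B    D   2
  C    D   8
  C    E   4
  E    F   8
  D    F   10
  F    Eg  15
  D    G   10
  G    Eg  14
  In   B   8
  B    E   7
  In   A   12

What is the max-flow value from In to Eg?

Augment In→A→D→F→Eg: bottleneck 8, flow now 8.
Augment In→B→D→F→Eg: bottleneck 2, flow now 10.
Augment In→B→E→F→Eg: bottleneck 5, flow now 15.
Augment In→C→D→G→Eg: bottleneck 8, flow now 23.
Augment In→B→E→F→D→G→Eg: bottleneck 1, flow now 24. (uses reverse residual edge)
Augment In→C→E→F→D→G→Eg: bottleneck 1, flow now 25. (uses reverse residual edge)
No augmenting path remains; maximum flow = 25.
In the residual graph, reachable from In: {In, A, B, C, D, E, F}.
Min-cut edges: D→G (10), F→Eg (15); capacity 10 + 15 = 25.
This cut is saturated, so no flow can exceed 25.

25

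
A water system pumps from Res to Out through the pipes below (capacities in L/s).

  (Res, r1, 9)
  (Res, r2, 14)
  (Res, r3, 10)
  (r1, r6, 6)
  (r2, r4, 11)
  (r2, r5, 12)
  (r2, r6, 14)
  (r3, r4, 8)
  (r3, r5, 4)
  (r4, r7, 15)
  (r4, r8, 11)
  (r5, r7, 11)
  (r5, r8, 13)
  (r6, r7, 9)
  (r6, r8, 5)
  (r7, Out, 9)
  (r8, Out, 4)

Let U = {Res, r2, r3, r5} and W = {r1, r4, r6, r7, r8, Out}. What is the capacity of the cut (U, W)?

66

Edges leaving {Res, r2, r3, r5}: Res→r1 (9), r2→r4 (11), r2→r6 (14), r3→r4 (8), r5→r7 (11), r5→r8 (13).
Cut capacity = 9 + 11 + 14 + 8 + 11 + 13 = 66.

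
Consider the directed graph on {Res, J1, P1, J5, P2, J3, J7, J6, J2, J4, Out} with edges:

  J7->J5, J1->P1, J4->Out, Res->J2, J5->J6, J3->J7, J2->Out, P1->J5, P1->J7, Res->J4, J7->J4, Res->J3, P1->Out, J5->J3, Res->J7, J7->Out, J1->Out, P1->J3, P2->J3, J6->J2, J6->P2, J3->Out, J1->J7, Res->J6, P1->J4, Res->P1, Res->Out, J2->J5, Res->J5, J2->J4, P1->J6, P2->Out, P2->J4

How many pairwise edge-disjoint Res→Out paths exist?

Assign every edge capacity 1; by Menger, the answer equals the max flow.
Path Res→Out (+1); total 1.
Path Res→P1→Out (+1); total 2.
Path Res→J3→Out (+1); total 3.
Path Res→J7→Out (+1); total 4.
Path Res→J2→Out (+1); total 5.
Path Res→J4→Out (+1); total 6.
Path Res→J6→P2→Out (+1); total 7.
No residual Res→Out path; max flow = 7.
Certifying cut of size 7: {J2→Out, J3→Out, J4→Out, J6→P2, J7→Out, Res→Out, Res→P1}.

7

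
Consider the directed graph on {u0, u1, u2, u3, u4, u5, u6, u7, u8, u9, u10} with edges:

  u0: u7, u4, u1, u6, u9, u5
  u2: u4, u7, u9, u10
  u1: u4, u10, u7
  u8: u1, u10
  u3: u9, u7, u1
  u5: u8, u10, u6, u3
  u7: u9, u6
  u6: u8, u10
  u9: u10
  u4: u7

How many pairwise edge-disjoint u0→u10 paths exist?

5

Assign every edge capacity 1; by Menger, the answer equals the max flow.
Path u0→u1→u10 (+1); total 1.
Path u0→u5→u10 (+1); total 2.
Path u0→u6→u10 (+1); total 3.
Path u0→u9→u10 (+1); total 4.
Path u0→u7→u6→u8→u10 (+1); total 5.
No residual u0→u10 path; max flow = 5.
Certifying cut of size 5: {u0→u1, u0→u5, u0→u6, u7→u6, u9→u10}.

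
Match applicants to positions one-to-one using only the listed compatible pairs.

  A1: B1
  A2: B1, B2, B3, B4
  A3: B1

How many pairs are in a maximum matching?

2

Unit-capacity flow: source→left, listed edges, right→sink; max matching = max flow.
Augmenting path A1→B1 (+1); matched 1.
Augmenting path A2→B2 (+1); matched 2.
No augmenting path remains; maximum matching = 2.
König certificate: {A2, B1} is a vertex cover of size 2 (every listed pair touches it), so no matching can be larger.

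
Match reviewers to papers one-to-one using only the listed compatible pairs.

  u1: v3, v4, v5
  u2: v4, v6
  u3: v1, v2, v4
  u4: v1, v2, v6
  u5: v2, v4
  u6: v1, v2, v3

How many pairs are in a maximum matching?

Unit-capacity flow: source→left, listed edges, right→sink; max matching = max flow.
Augmenting path u1→v3 (+1); matched 1.
Augmenting path u2→v4 (+1); matched 2.
Augmenting path u3→v1 (+1); matched 3.
Augmenting path u4→v2 (+1); matched 4.
Augmenting path u5→v2→u4→v6 (+1); matched 5.
Augmenting path u6→v3→u1→v5 (+1); matched 6.
No augmenting path remains; maximum matching = 6.
König certificate: {u1, u2, u3, u4, u5, u6} is a vertex cover of size 6 (every listed pair touches it), so no matching can be larger.

6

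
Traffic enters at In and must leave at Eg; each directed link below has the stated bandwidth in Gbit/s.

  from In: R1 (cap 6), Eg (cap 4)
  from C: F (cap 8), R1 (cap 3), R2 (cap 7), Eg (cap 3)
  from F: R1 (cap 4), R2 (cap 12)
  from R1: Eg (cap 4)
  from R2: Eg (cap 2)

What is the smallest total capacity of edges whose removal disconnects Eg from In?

Augment In→Eg: bottleneck 4, flow now 4.
Augment In→R1→Eg: bottleneck 4, flow now 8.
No augmenting path remains; maximum flow = 8.
By max-flow min-cut, the minimum cut capacity equals the max flow.
In the residual graph, reachable from In: {In, R1}.
Min-cut edges: In→Eg (4), R1→Eg (4); capacity 4 + 4 = 8.

8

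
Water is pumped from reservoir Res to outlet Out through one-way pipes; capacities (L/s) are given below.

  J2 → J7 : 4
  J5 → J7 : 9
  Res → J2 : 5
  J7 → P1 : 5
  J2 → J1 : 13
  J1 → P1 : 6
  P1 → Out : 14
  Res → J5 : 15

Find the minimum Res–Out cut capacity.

10

Augment Res→J2→J7→P1→Out: bottleneck 4, flow now 4.
Augment Res→J2→J1→P1→Out: bottleneck 1, flow now 5.
Augment Res→J5→J7→P1→Out: bottleneck 1, flow now 6.
Augment Res→J5→J7→J2→J1→P1→Out: bottleneck 4, flow now 10. (uses reverse residual edge)
No augmenting path remains; maximum flow = 10.
By max-flow min-cut, the minimum cut capacity equals the max flow.
In the residual graph, reachable from Res: {Res, J5, J7}.
Min-cut edges: Res→J2 (5), J7→P1 (5); capacity 5 + 5 = 10.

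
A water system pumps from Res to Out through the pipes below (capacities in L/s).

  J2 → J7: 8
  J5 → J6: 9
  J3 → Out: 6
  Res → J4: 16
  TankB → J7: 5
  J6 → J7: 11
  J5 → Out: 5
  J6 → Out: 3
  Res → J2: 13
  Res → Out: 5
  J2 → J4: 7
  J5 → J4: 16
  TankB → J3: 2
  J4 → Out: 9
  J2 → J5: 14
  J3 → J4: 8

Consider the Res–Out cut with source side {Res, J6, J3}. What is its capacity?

Edges leaving {Res, J6, J3}: Res→J2 (13), Res→J4 (16), Res→Out (5), J6→J7 (11), J6→Out (3), J3→J4 (8), J3→Out (6).
Cut capacity = 13 + 16 + 5 + 11 + 3 + 8 + 6 = 62.

62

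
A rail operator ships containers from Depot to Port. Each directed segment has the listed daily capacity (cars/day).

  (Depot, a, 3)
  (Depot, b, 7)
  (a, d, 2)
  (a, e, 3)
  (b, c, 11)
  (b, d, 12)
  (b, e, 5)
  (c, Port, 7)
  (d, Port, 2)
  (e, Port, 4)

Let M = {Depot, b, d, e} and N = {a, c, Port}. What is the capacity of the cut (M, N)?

Edges leaving {Depot, b, d, e}: Depot→a (3), b→c (11), d→Port (2), e→Port (4).
Cut capacity = 3 + 11 + 2 + 4 = 20.

20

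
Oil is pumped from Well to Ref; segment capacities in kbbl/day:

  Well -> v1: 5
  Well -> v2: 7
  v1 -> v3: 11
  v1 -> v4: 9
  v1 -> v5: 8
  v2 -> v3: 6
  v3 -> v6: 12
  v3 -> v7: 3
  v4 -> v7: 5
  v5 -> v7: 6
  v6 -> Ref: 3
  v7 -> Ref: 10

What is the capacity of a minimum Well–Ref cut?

11

Augment Well→v1→v3→v6→Ref: bottleneck 3, flow now 3.
Augment Well→v1→v3→v7→Ref: bottleneck 2, flow now 5.
Augment Well→v2→v3→v7→Ref: bottleneck 1, flow now 6.
Augment Well→v2→v3→v1→v4→v7→Ref: bottleneck 5, flow now 11. (uses reverse residual edge)
No augmenting path remains; maximum flow = 11.
By max-flow min-cut, the minimum cut capacity equals the max flow.
In the residual graph, reachable from Well: {Well, v2}.
Min-cut edges: Well→v1 (5), v2→v3 (6); capacity 5 + 6 = 11.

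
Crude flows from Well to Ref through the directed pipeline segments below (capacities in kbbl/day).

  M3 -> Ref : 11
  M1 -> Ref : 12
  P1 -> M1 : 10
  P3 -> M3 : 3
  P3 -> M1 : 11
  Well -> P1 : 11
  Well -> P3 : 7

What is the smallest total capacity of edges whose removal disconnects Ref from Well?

15

Augment Well→P3→M1→Ref: bottleneck 7, flow now 7.
Augment Well→P1→M1→Ref: bottleneck 5, flow now 12.
Augment Well→P1→M1→P3→M3→Ref: bottleneck 3, flow now 15. (uses reverse residual edge)
No augmenting path remains; maximum flow = 15.
By max-flow min-cut, the minimum cut capacity equals the max flow.
In the residual graph, reachable from Well: {Well, P3, P1, M1}.
Min-cut edges: P3→M3 (3), M1→Ref (12); capacity 3 + 12 = 15.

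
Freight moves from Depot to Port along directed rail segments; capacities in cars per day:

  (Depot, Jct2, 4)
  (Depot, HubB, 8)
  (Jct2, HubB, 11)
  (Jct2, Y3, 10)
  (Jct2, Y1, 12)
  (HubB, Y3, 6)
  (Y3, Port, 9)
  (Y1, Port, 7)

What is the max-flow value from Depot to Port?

Augment Depot→Jct2→Y3→Port: bottleneck 4, flow now 4.
Augment Depot→HubB→Y3→Port: bottleneck 5, flow now 9.
Augment Depot→HubB→Y3→Jct2→Y1→Port: bottleneck 1, flow now 10. (uses reverse residual edge)
No augmenting path remains; maximum flow = 10.
In the residual graph, reachable from Depot: {Depot, HubB}.
Min-cut edges: Depot→Jct2 (4), HubB→Y3 (6); capacity 4 + 6 = 10.
This cut is saturated, so no flow can exceed 10.

10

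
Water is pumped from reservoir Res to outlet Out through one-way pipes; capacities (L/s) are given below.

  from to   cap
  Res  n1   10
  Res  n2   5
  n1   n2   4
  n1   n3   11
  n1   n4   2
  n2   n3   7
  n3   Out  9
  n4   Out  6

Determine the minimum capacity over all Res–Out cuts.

11

Augment Res→n1→n3→Out: bottleneck 9, flow now 9.
Augment Res→n1→n4→Out: bottleneck 1, flow now 10.
Augment Res→n2→n3→n1→n4→Out: bottleneck 1, flow now 11. (uses reverse residual edge)
No augmenting path remains; maximum flow = 11.
By max-flow min-cut, the minimum cut capacity equals the max flow.
In the residual graph, reachable from Res: {Res, n1, n2, n3}.
Min-cut edges: n1→n4 (2), n3→Out (9); capacity 2 + 9 = 11.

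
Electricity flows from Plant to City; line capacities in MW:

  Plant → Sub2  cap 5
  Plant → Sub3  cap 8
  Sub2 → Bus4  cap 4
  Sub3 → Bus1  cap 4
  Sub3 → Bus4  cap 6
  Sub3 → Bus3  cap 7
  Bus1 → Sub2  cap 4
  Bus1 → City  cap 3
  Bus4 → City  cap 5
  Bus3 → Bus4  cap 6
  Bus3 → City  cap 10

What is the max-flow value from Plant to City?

Augment Plant→Sub2→Bus4→City: bottleneck 4, flow now 4.
Augment Plant→Sub3→Bus1→City: bottleneck 3, flow now 7.
Augment Plant→Sub3→Bus4→City: bottleneck 1, flow now 8.
Augment Plant→Sub3→Bus3→City: bottleneck 4, flow now 12.
No augmenting path remains; maximum flow = 12.
In the residual graph, reachable from Plant: {Plant, Sub2}.
Min-cut edges: Plant→Sub3 (8), Sub2→Bus4 (4); capacity 8 + 4 = 12.
This cut is saturated, so no flow can exceed 12.

12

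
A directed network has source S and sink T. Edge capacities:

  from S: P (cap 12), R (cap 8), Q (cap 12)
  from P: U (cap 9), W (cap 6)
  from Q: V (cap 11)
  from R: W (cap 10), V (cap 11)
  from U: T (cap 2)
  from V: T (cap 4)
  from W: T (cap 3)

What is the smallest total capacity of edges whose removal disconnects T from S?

Augment S→P→U→T: bottleneck 2, flow now 2.
Augment S→P→W→T: bottleneck 3, flow now 5.
Augment S→Q→V→T: bottleneck 4, flow now 9.
No augmenting path remains; maximum flow = 9.
By max-flow min-cut, the minimum cut capacity equals the max flow.
In the residual graph, reachable from S: {S, P, Q, R, U, V, W}.
Min-cut edges: U→T (2), V→T (4), W→T (3); capacity 2 + 4 + 3 = 9.

9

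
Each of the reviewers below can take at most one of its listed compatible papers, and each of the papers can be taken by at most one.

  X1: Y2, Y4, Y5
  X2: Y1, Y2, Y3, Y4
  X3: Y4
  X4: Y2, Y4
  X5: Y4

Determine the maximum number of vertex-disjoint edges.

4

Unit-capacity flow: source→left, listed edges, right→sink; max matching = max flow.
Augmenting path X1→Y2 (+1); matched 1.
Augmenting path X2→Y1 (+1); matched 2.
Augmenting path X3→Y4 (+1); matched 3.
Augmenting path X4→Y2→X1→Y5 (+1); matched 4.
No augmenting path remains; maximum matching = 4.
König certificate: {X1, X2, X4, Y4} is a vertex cover of size 4 (every listed pair touches it), so no matching can be larger.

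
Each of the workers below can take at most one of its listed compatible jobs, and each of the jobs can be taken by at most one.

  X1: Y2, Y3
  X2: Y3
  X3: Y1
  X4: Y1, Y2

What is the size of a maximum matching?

3

Unit-capacity flow: source→left, listed edges, right→sink; max matching = max flow.
Augmenting path X1→Y2 (+1); matched 1.
Augmenting path X2→Y3 (+1); matched 2.
Augmenting path X3→Y1 (+1); matched 3.
No augmenting path remains; maximum matching = 3.
König certificate: {Y1, Y2, Y3} is a vertex cover of size 3 (every listed pair touches it), so no matching can be larger.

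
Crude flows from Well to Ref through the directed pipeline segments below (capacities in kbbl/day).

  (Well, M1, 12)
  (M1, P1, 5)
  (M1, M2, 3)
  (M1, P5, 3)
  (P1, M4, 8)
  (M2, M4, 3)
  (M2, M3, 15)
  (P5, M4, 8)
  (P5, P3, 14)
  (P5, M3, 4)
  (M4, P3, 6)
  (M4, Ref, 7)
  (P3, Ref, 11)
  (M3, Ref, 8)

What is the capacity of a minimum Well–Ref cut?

Augment Well→M1→P1→M4→Ref: bottleneck 5, flow now 5.
Augment Well→M1→M2→M4→Ref: bottleneck 2, flow now 7.
Augment Well→M1→M2→M3→Ref: bottleneck 1, flow now 8.
Augment Well→M1→P5→P3→Ref: bottleneck 3, flow now 11.
No augmenting path remains; maximum flow = 11.
By max-flow min-cut, the minimum cut capacity equals the max flow.
In the residual graph, reachable from Well: {Well, M1}.
Min-cut edges: M1→P1 (5), M1→M2 (3), M1→P5 (3); capacity 5 + 3 + 3 = 11.

11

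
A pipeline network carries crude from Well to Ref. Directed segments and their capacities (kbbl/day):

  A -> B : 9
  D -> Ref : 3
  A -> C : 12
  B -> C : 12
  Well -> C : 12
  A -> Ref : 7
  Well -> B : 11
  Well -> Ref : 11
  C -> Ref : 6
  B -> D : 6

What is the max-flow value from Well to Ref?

Augment Well→Ref: bottleneck 11, flow now 11.
Augment Well→C→Ref: bottleneck 6, flow now 17.
Augment Well→B→D→Ref: bottleneck 3, flow now 20.
No augmenting path remains; maximum flow = 20.
In the residual graph, reachable from Well: {Well, B, C, D}.
Min-cut edges: Well→Ref (11), C→Ref (6), D→Ref (3); capacity 11 + 6 + 3 = 20.
This cut is saturated, so no flow can exceed 20.

20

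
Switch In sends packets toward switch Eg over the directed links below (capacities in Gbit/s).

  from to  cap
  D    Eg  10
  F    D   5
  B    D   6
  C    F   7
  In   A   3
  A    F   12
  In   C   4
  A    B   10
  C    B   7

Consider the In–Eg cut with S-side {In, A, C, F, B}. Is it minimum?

Given cut capacity: 5 + 6 = 11.
Augment In→A→F→D→Eg: bottleneck 3, flow now 3.
Augment In→C→F→D→Eg: bottleneck 2, flow now 5.
Augment In→C→B→D→Eg: bottleneck 2, flow now 7.
No augmenting path remains; maximum flow = 7.
In the residual graph, reachable from In: {In}.
Min-cut edges: In→A (3), In→C (4); capacity 3 + 4 = 7.
Cut capacity 11 exceeds the max flow 7, so it is not minimum.

No — its capacity is 11, but the minimum cut has capacity 7.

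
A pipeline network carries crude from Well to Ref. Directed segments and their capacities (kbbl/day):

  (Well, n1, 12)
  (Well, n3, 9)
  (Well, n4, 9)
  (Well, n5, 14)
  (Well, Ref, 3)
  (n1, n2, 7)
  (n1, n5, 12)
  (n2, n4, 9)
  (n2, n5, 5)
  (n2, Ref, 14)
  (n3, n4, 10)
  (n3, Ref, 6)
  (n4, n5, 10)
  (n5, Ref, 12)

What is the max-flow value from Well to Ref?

Augment Well→Ref: bottleneck 3, flow now 3.
Augment Well→n3→Ref: bottleneck 6, flow now 9.
Augment Well→n5→Ref: bottleneck 12, flow now 21.
Augment Well→n1→n2→Ref: bottleneck 7, flow now 28.
No augmenting path remains; maximum flow = 28.
In the residual graph, reachable from Well: {Well, n1, n3, n4, n5}.
Min-cut edges: Well→Ref (3), n1→n2 (7), n3→Ref (6), n5→Ref (12); capacity 3 + 7 + 6 + 12 = 28.
This cut is saturated, so no flow can exceed 28.

28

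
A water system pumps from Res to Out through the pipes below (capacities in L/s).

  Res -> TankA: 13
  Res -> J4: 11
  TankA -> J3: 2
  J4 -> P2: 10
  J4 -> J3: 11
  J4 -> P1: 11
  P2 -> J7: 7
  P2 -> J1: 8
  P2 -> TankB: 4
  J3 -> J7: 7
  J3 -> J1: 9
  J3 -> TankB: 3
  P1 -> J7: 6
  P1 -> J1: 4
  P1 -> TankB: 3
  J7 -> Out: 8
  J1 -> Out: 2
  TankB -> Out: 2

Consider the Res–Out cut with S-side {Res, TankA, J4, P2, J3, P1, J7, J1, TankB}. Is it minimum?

Yes — it is a minimum cut (capacity 12).

Given cut capacity: 8 + 2 + 2 = 12.
Augment Res→TankA→J3→J7→Out: bottleneck 2, flow now 2.
Augment Res→J4→P2→J7→Out: bottleneck 6, flow now 8.
Augment Res→J4→P2→J1→Out: bottleneck 2, flow now 10.
Augment Res→J4→P2→TankB→Out: bottleneck 2, flow now 12.
No augmenting path remains; maximum flow = 12.
Cut capacity 12 equals the max flow, so it is a minimum cut.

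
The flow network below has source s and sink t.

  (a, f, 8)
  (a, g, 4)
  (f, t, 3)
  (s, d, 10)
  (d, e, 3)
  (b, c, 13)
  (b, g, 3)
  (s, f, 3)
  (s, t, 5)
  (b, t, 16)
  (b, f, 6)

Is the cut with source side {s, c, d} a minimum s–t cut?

Given cut capacity: 3 + 5 + 3 = 11.
Augment s→t: bottleneck 5, flow now 5.
Augment s→f→t: bottleneck 3, flow now 8.
No augmenting path remains; maximum flow = 8.
In the residual graph, reachable from s: {s, d, e}.
Min-cut edges: s→f (3), s→t (5); capacity 3 + 5 = 8.
Cut capacity 11 exceeds the max flow 8, so it is not minimum.

No — its capacity is 11, but the minimum cut has capacity 8.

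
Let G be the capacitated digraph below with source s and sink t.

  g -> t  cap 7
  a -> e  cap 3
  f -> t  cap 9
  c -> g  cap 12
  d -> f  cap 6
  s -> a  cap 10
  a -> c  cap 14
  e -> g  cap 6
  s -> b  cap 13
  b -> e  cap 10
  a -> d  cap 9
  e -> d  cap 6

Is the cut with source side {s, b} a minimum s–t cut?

Given cut capacity: 10 + 10 = 20.
Augment s→a→c→g→t: bottleneck 7, flow now 7.
Augment s→a→d→f→t: bottleneck 3, flow now 10.
Augment s→b→e→d→f→t: bottleneck 3, flow now 13.
No augmenting path remains; maximum flow = 13.
In the residual graph, reachable from s: {s, a, b, c, d, e, g}.
Min-cut edges: d→f (6), g→t (7); capacity 6 + 7 = 13.
Cut capacity 20 exceeds the max flow 13, so it is not minimum.

No — its capacity is 20, but the minimum cut has capacity 13.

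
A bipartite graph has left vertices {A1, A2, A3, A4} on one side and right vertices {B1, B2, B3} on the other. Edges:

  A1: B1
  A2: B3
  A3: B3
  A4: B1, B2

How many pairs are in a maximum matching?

Unit-capacity flow: source→left, listed edges, right→sink; max matching = max flow.
Augmenting path A1→B1 (+1); matched 1.
Augmenting path A2→B3 (+1); matched 2.
Augmenting path A4→B2 (+1); matched 3.
No augmenting path remains; maximum matching = 3.
König certificate: {A1, A4, B3} is a vertex cover of size 3 (every listed pair touches it), so no matching can be larger.

3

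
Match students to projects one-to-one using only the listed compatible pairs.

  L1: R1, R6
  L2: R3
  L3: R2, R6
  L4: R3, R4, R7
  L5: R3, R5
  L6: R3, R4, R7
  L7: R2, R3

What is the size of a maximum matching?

Unit-capacity flow: source→left, listed edges, right→sink; max matching = max flow.
Augmenting path L1→R1 (+1); matched 1.
Augmenting path L2→R3 (+1); matched 2.
Augmenting path L3→R2 (+1); matched 3.
Augmenting path L4→R4 (+1); matched 4.
Augmenting path L5→R5 (+1); matched 5.
Augmenting path L6→R7 (+1); matched 6.
Augmenting path L7→R2→L3→R6 (+1); matched 7.
No augmenting path remains; maximum matching = 7.
König certificate: {L1, L2, L3, L4, L5, L6, L7} is a vertex cover of size 7 (every listed pair touches it), so no matching can be larger.

7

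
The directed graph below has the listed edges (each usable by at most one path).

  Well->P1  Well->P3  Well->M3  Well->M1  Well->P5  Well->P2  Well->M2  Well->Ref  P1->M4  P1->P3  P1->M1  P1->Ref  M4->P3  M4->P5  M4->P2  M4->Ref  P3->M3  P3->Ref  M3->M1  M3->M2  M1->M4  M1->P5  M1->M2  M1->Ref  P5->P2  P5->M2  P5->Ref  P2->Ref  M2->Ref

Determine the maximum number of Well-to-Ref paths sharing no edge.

Assign every edge capacity 1; by Menger, the answer equals the max flow.
Path Well→Ref (+1); total 1.
Path Well→P1→Ref (+1); total 2.
Path Well→P3→Ref (+1); total 3.
Path Well→M1→Ref (+1); total 4.
Path Well→P5→Ref (+1); total 5.
Path Well→P2→Ref (+1); total 6.
Path Well→M2→Ref (+1); total 7.
Path Well→M3→M1→M4→Ref (+1); total 8.
No residual Well→Ref path; max flow = 8.
Certifying cut of size 8: {Well→M1, Well→M2, Well→M3, Well→P1, Well→P2, Well→P3, Well→P5, Well→Ref}.

8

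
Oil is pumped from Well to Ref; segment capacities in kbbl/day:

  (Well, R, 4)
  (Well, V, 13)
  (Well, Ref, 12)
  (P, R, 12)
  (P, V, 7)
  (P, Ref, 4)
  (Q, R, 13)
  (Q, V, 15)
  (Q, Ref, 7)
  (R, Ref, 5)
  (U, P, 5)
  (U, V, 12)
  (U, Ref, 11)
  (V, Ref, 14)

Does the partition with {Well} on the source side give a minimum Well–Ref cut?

Yes — it is a minimum cut (capacity 29).

Given cut capacity: 4 + 13 + 12 = 29.
Augment Well→Ref: bottleneck 12, flow now 12.
Augment Well→R→Ref: bottleneck 4, flow now 16.
Augment Well→V→Ref: bottleneck 13, flow now 29.
No augmenting path remains; maximum flow = 29.
Cut capacity 29 equals the max flow, so it is a minimum cut.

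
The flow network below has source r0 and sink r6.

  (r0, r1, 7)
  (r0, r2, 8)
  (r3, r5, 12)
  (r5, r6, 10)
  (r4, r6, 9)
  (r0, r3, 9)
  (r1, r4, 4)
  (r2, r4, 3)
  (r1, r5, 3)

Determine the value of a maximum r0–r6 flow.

Augment r0→r1→r4→r6: bottleneck 4, flow now 4.
Augment r0→r1→r5→r6: bottleneck 3, flow now 7.
Augment r0→r2→r4→r6: bottleneck 3, flow now 10.
Augment r0→r3→r5→r6: bottleneck 7, flow now 17.
No augmenting path remains; maximum flow = 17.
In the residual graph, reachable from r0: {r0, r1, r2, r3, r5}.
Min-cut edges: r1→r4 (4), r2→r4 (3), r5→r6 (10); capacity 4 + 3 + 10 = 17.
This cut is saturated, so no flow can exceed 17.

17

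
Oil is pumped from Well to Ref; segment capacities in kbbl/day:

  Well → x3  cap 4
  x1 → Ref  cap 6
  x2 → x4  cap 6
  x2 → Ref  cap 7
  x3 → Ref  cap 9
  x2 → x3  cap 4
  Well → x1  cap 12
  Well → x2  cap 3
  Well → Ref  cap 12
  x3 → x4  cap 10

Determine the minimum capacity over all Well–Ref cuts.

Augment Well→Ref: bottleneck 12, flow now 12.
Augment Well→x1→Ref: bottleneck 6, flow now 18.
Augment Well→x2→Ref: bottleneck 3, flow now 21.
Augment Well→x3→Ref: bottleneck 4, flow now 25.
No augmenting path remains; maximum flow = 25.
By max-flow min-cut, the minimum cut capacity equals the max flow.
In the residual graph, reachable from Well: {Well, x1}.
Min-cut edges: Well→x2 (3), Well→x3 (4), Well→Ref (12), x1→Ref (6); capacity 3 + 4 + 12 + 6 = 25.

25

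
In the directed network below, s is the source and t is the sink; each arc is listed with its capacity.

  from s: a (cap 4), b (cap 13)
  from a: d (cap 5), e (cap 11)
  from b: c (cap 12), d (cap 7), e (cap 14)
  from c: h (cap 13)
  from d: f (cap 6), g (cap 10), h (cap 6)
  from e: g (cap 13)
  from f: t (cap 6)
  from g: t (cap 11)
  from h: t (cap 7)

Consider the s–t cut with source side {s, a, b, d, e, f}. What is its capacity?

Edges leaving {s, a, b, d, e, f}: b→c (12), d→g (10), d→h (6), e→g (13), f→t (6).
Cut capacity = 12 + 10 + 6 + 13 + 6 = 47.

47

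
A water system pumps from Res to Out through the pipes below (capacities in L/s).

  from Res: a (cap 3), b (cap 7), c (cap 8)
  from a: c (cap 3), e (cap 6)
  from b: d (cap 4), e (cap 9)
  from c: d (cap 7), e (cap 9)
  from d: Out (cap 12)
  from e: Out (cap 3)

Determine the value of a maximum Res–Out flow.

Augment Res→a→e→Out: bottleneck 3, flow now 3.
Augment Res→b→d→Out: bottleneck 4, flow now 7.
Augment Res→c→d→Out: bottleneck 7, flow now 14.
No augmenting path remains; maximum flow = 14.
In the residual graph, reachable from Res: {Res, a, b, c, e}.
Min-cut edges: b→d (4), c→d (7), e→Out (3); capacity 4 + 7 + 3 = 14.
This cut is saturated, so no flow can exceed 14.

14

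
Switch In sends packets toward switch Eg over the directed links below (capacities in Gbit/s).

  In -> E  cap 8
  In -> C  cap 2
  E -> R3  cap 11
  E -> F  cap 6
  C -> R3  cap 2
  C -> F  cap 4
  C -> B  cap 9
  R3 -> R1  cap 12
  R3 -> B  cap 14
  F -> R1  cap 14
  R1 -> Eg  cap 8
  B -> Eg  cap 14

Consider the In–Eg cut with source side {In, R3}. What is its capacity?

Edges leaving {In, R3}: In→E (8), In→C (2), R3→R1 (12), R3→B (14).
Cut capacity = 8 + 2 + 12 + 14 = 36.

36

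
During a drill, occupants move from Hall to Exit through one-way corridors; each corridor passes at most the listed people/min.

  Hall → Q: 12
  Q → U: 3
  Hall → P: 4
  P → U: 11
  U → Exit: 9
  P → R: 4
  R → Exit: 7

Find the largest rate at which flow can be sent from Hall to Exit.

7

Augment Hall→P→R→Exit: bottleneck 4, flow now 4.
Augment Hall→Q→U→Exit: bottleneck 3, flow now 7.
No augmenting path remains; maximum flow = 7.
In the residual graph, reachable from Hall: {Hall, Q}.
Min-cut edges: Hall→P (4), Q→U (3); capacity 4 + 3 = 7.
This cut is saturated, so no flow can exceed 7.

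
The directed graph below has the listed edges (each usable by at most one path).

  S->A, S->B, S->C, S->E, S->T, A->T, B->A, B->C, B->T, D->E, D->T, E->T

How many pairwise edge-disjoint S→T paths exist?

Assign every edge capacity 1; by Menger, the answer equals the max flow.
Path S→T (+1); total 1.
Path S→A→T (+1); total 2.
Path S→B→T (+1); total 3.
Path S→E→T (+1); total 4.
No residual S→T path; max flow = 4.
Certifying cut of size 4: {S→A, S→B, S→E, S→T}.

4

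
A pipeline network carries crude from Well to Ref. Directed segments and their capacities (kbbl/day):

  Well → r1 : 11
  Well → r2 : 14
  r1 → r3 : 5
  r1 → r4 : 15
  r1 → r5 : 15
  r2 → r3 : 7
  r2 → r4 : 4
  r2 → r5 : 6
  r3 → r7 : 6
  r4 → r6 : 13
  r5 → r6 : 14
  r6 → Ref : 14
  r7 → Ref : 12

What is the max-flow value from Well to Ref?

Augment Well→r1→r3→r7→Ref: bottleneck 5, flow now 5.
Augment Well→r1→r4→r6→Ref: bottleneck 6, flow now 11.
Augment Well→r2→r3→r7→Ref: bottleneck 1, flow now 12.
Augment Well→r2→r4→r6→Ref: bottleneck 4, flow now 16.
Augment Well→r2→r5→r6→Ref: bottleneck 4, flow now 20.
No augmenting path remains; maximum flow = 20.
In the residual graph, reachable from Well: {Well, r1, r2, r3, r4, r5, r6}.
Min-cut edges: r3→r7 (6), r6→Ref (14); capacity 6 + 14 = 20.
This cut is saturated, so no flow can exceed 20.

20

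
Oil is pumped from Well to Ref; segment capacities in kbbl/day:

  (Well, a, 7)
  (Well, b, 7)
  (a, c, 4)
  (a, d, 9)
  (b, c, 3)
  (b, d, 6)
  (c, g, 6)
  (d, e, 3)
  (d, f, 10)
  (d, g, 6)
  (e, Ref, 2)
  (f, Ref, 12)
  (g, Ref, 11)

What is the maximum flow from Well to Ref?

Augment Well→a→c→g→Ref: bottleneck 4, flow now 4.
Augment Well→a→d→e→Ref: bottleneck 2, flow now 6.
Augment Well→a→d→f→Ref: bottleneck 1, flow now 7.
Augment Well→b→c→g→Ref: bottleneck 2, flow now 9.
Augment Well→b→d→f→Ref: bottleneck 5, flow now 14.
No augmenting path remains; maximum flow = 14.
In the residual graph, reachable from Well: {Well}.
Min-cut edges: Well→a (7), Well→b (7); capacity 7 + 7 = 14.
This cut is saturated, so no flow can exceed 14.

14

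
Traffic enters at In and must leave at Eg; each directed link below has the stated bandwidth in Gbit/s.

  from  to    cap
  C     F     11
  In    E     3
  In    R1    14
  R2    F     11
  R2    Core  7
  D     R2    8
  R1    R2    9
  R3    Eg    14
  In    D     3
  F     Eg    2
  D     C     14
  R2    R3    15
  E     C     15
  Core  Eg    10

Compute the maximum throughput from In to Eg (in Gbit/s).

Augment In→R1→R2→Core→Eg: bottleneck 7, flow now 7.
Augment In→R1→R2→F→Eg: bottleneck 2, flow now 9.
Augment In→D→R2→R3→Eg: bottleneck 3, flow now 12.
Augment In→E→C→F→R2→R3→Eg: bottleneck 2, flow now 14. (uses reverse residual edge)
No augmenting path remains; maximum flow = 14.
In the residual graph, reachable from In: {In, R1, E, C, F}.
Min-cut edges: In→D (3), R1→R2 (9), F→Eg (2); capacity 3 + 9 + 2 = 14.
This cut is saturated, so no flow can exceed 14.

14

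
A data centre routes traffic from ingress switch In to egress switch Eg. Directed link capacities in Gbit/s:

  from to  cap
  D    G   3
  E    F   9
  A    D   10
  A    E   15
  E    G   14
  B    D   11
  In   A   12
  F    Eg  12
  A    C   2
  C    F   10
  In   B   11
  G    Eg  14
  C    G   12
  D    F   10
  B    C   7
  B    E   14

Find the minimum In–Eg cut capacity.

23

Augment In→A→C→F→Eg: bottleneck 2, flow now 2.
Augment In→A→D→F→Eg: bottleneck 10, flow now 12.
Augment In→B→C→G→Eg: bottleneck 7, flow now 19.
Augment In→B→D→G→Eg: bottleneck 3, flow now 22.
Augment In→B→E→G→Eg: bottleneck 1, flow now 23.
No augmenting path remains; maximum flow = 23.
By max-flow min-cut, the minimum cut capacity equals the max flow.
In the residual graph, reachable from In: {In}.
Min-cut edges: In→A (12), In→B (11); capacity 12 + 11 = 23.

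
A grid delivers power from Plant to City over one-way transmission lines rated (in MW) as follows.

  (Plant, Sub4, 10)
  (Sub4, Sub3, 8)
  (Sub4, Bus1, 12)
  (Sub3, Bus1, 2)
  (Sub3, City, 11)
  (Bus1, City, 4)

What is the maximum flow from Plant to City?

Augment Plant→Sub4→Sub3→City: bottleneck 8, flow now 8.
Augment Plant→Sub4→Bus1→City: bottleneck 2, flow now 10.
No augmenting path remains; maximum flow = 10.
In the residual graph, reachable from Plant: {Plant}.
Min-cut edges: Plant→Sub4 (10); capacity 10 = 10.
This cut is saturated, so no flow can exceed 10.

10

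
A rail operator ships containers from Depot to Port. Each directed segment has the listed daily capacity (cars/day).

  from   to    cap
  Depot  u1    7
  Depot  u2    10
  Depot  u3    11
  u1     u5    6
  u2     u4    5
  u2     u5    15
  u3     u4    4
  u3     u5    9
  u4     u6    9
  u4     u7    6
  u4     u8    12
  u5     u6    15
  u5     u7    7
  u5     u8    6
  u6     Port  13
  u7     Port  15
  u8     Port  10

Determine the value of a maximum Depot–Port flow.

27

Augment Depot→u1→u5→u6→Port: bottleneck 6, flow now 6.
Augment Depot→u2→u4→u6→Port: bottleneck 5, flow now 11.
Augment Depot→u2→u5→u6→Port: bottleneck 2, flow now 13.
Augment Depot→u2→u5→u7→Port: bottleneck 3, flow now 16.
Augment Depot→u3→u4→u7→Port: bottleneck 4, flow now 20.
Augment Depot→u3→u5→u7→Port: bottleneck 4, flow now 24.
Augment Depot→u3→u5→u8→Port: bottleneck 3, flow now 27.
No augmenting path remains; maximum flow = 27.
In the residual graph, reachable from Depot: {Depot, u1}.
Min-cut edges: Depot→u2 (10), Depot→u3 (11), u1→u5 (6); capacity 10 + 11 + 6 = 27.
This cut is saturated, so no flow can exceed 27.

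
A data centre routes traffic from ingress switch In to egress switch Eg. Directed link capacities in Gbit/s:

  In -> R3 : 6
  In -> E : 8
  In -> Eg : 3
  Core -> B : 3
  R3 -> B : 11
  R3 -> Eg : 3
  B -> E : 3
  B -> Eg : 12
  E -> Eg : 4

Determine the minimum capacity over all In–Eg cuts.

Augment In→Eg: bottleneck 3, flow now 3.
Augment In→R3→Eg: bottleneck 3, flow now 6.
Augment In→E→Eg: bottleneck 4, flow now 10.
Augment In→R3→B→Eg: bottleneck 3, flow now 13.
No augmenting path remains; maximum flow = 13.
By max-flow min-cut, the minimum cut capacity equals the max flow.
In the residual graph, reachable from In: {In, E}.
Min-cut edges: In→R3 (6), In→Eg (3), E→Eg (4); capacity 6 + 3 + 4 = 13.

13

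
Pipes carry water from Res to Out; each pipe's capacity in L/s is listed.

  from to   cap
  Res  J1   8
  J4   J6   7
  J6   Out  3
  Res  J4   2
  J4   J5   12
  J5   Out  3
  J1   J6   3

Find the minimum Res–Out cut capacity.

Augment Res→J4→J6→Out: bottleneck 2, flow now 2.
Augment Res→J1→J6→Out: bottleneck 1, flow now 3.
Augment Res→J1→J6→J4→J5→Out: bottleneck 2, flow now 5. (uses reverse residual edge)
No augmenting path remains; maximum flow = 5.
By max-flow min-cut, the minimum cut capacity equals the max flow.
In the residual graph, reachable from Res: {Res, J1}.
Min-cut edges: Res→J4 (2), J1→J6 (3); capacity 2 + 3 = 5.

5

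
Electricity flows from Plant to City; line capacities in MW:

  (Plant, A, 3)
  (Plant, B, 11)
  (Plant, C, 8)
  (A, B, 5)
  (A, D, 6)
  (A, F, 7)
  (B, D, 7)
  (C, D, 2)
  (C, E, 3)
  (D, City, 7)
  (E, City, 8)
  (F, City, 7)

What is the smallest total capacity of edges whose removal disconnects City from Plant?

13

Augment Plant→A→D→City: bottleneck 3, flow now 3.
Augment Plant→B→D→City: bottleneck 4, flow now 7.
Augment Plant→C→E→City: bottleneck 3, flow now 10.
Augment Plant→B→D→A→F→City: bottleneck 3, flow now 13. (uses reverse residual edge)
No augmenting path remains; maximum flow = 13.
By max-flow min-cut, the minimum cut capacity equals the max flow.
In the residual graph, reachable from Plant: {Plant, B, C, D}.
Min-cut edges: Plant→A (3), C→E (3), D→City (7); capacity 3 + 3 + 7 = 13.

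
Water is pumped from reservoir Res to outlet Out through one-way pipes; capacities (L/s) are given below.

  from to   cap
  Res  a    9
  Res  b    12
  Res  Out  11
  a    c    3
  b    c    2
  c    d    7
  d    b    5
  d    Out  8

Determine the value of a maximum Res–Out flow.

16

Augment Res→Out: bottleneck 11, flow now 11.
Augment Res→a→c→d→Out: bottleneck 3, flow now 14.
Augment Res→b→c→d→Out: bottleneck 2, flow now 16.
No augmenting path remains; maximum flow = 16.
In the residual graph, reachable from Res: {Res, a, b}.
Min-cut edges: Res→Out (11), a→c (3), b→c (2); capacity 11 + 3 + 2 = 16.
This cut is saturated, so no flow can exceed 16.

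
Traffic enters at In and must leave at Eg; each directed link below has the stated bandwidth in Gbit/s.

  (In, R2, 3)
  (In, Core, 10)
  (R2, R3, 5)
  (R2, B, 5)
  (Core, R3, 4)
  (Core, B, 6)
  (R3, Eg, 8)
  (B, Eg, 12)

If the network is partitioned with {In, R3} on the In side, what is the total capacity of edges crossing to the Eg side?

21

Edges leaving {In, R3}: In→R2 (3), In→Core (10), R3→Eg (8).
Cut capacity = 3 + 10 + 8 = 21.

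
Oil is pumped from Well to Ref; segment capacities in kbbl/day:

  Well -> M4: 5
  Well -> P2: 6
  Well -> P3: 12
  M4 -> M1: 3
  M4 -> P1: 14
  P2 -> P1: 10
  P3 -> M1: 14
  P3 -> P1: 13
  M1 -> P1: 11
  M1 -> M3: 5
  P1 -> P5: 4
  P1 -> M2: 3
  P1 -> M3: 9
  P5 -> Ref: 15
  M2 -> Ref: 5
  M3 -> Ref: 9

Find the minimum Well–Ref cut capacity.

16

Augment Well→M4→M1→M3→Ref: bottleneck 3, flow now 3.
Augment Well→M4→P1→P5→Ref: bottleneck 2, flow now 5.
Augment Well→P2→P1→P5→Ref: bottleneck 2, flow now 7.
Augment Well→P2→P1→M2→Ref: bottleneck 3, flow now 10.
Augment Well→P2→P1→M3→Ref: bottleneck 1, flow now 11.
Augment Well→P3→M1→M3→Ref: bottleneck 2, flow now 13.
Augment Well→P3→P1→M3→Ref: bottleneck 3, flow now 16.
No augmenting path remains; maximum flow = 16.
By max-flow min-cut, the minimum cut capacity equals the max flow.
In the residual graph, reachable from Well: {Well, M4, P2, P3, M1, P1, M3}.
Min-cut edges: P1→P5 (4), P1→M2 (3), M3→Ref (9); capacity 4 + 3 + 9 = 16.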